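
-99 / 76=-1.30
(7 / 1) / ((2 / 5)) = 35 / 2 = 17.50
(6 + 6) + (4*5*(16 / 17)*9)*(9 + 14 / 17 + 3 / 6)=508908 / 289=1760.93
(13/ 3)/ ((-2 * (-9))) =13/ 54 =0.24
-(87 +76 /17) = -1555 /17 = -91.47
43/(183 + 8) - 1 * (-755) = 144248/191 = 755.23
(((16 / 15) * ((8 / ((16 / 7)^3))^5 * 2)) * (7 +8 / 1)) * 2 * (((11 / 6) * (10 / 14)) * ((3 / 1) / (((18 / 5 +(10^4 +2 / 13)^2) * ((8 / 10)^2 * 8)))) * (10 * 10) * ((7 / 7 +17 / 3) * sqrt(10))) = 0.00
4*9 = 36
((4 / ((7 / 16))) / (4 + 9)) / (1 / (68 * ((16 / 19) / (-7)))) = -69632 / 12103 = -5.75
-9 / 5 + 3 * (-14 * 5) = -1059 / 5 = -211.80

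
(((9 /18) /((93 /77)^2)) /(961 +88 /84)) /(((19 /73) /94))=142396793 /1106659731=0.13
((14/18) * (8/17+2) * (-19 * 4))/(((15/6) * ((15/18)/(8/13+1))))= -625632/5525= -113.24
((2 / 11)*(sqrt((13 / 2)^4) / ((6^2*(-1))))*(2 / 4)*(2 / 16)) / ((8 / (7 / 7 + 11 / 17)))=-1183 / 430848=-0.00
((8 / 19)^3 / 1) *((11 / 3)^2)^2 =7496192 / 555579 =13.49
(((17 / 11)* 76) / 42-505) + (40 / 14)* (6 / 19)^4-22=-15779844851 / 30104151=-524.18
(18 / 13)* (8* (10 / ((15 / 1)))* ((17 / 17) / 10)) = 48 / 65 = 0.74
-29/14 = -2.07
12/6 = 2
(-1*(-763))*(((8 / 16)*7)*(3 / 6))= 5341 / 4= 1335.25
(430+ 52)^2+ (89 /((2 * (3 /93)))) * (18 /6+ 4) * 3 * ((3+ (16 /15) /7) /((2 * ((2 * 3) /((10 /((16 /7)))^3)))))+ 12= 10685883443 /12288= 869619.42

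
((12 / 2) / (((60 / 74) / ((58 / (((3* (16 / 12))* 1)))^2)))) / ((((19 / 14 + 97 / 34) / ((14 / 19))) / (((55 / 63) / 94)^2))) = 320038345 / 13625801208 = 0.02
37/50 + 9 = 487/50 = 9.74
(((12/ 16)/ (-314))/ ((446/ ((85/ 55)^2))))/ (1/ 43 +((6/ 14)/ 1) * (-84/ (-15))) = -186405/ 35314055216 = -0.00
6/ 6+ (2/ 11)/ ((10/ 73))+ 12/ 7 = 1556/ 385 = 4.04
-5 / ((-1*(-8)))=-5 / 8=-0.62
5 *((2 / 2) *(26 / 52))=5 / 2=2.50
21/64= 0.33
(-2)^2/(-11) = -4/11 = -0.36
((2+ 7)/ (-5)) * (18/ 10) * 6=-486/ 25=-19.44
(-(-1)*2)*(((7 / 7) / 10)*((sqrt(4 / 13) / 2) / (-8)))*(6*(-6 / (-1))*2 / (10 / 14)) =-63*sqrt(13) / 325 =-0.70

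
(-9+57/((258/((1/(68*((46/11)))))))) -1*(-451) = 118901745/269008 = 442.00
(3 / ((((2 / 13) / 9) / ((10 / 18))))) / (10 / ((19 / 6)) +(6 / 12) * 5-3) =3705 / 101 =36.68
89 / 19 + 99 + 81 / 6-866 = -28455 / 38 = -748.82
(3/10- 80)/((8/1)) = -797/80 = -9.96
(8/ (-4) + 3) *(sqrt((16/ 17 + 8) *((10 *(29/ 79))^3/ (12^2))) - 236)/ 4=-59 + 145 *sqrt(3699965)/ 636582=-58.56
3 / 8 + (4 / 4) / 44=35 / 88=0.40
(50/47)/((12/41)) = 1025/282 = 3.63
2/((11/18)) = 36/11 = 3.27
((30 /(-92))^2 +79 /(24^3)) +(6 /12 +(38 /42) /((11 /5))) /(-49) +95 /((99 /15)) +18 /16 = 430770135491 /27591556608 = 15.61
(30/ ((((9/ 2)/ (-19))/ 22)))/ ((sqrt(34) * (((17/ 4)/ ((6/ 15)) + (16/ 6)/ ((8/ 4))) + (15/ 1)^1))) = -33440 * sqrt(34)/ 10999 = -17.73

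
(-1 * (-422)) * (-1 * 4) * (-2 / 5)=3376 / 5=675.20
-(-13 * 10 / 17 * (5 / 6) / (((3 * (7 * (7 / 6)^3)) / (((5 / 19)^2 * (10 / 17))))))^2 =-3802500000000 / 62747208465857041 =-0.00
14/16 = 7/8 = 0.88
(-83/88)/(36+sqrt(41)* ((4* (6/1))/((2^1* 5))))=-2075/64768+415* sqrt(41)/194304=-0.02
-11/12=-0.92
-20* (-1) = 20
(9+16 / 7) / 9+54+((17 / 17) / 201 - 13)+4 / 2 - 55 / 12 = 669883 / 16884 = 39.68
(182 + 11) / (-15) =-193 / 15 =-12.87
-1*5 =-5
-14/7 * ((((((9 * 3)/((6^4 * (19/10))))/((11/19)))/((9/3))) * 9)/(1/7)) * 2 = -35/22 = -1.59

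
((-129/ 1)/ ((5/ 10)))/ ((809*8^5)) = -0.00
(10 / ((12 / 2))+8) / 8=29 / 24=1.21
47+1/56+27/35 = 13381/280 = 47.79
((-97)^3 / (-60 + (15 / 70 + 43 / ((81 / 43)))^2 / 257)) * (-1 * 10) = -3016299313397160 / 19146716879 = -157536.11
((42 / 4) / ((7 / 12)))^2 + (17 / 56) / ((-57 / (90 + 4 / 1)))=516305 / 1596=323.50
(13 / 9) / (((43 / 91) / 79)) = 93457 / 387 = 241.49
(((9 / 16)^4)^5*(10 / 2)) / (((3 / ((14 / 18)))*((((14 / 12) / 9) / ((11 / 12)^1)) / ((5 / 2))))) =1114452667080218473425 / 4835703278458516698824704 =0.00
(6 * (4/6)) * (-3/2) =-6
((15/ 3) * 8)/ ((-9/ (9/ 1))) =-40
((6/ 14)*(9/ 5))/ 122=27/ 4270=0.01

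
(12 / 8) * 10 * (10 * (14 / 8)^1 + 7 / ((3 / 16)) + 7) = 1855 / 2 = 927.50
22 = 22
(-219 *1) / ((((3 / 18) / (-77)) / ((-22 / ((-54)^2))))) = -61831 / 81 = -763.35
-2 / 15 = -0.13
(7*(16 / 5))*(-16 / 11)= -1792 / 55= -32.58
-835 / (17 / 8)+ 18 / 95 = -634294 / 1615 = -392.75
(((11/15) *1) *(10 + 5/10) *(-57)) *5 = -2194.50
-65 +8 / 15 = -967 / 15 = -64.47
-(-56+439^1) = -383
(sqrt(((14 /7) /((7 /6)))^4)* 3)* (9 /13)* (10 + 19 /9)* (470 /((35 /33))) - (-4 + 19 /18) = 32760.73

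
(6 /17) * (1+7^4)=14412 /17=847.76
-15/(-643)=15/643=0.02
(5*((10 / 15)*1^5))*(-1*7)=-70 / 3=-23.33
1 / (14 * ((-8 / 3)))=-3 / 112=-0.03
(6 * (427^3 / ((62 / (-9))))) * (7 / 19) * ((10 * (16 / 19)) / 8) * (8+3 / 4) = -2575037025225 / 11191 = -230098921.03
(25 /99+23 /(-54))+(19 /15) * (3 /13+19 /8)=482971 /154440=3.13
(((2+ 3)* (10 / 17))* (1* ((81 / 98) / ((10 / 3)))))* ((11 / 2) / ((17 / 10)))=66825 / 28322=2.36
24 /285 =0.08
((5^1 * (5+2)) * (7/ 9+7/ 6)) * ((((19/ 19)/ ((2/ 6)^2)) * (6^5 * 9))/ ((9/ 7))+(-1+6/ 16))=4800896275/ 144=33339557.47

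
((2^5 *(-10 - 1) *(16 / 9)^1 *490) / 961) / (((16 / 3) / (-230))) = 39670400 / 2883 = 13760.11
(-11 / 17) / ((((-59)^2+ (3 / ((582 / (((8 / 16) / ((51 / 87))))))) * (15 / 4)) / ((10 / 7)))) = -170720 / 642901973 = -0.00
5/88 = 0.06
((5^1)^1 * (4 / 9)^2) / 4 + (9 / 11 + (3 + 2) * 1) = 5404 / 891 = 6.07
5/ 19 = 0.26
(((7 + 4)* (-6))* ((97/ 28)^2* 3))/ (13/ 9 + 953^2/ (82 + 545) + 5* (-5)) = -1752134571/ 1050685048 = -1.67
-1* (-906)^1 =906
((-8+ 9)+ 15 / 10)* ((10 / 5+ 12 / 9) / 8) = 25 / 24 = 1.04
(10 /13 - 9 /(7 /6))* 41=-284.75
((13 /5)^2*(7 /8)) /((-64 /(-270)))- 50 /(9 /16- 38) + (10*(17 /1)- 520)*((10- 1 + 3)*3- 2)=-11873.71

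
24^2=576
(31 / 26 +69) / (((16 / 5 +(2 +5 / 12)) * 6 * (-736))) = -9125 / 3224416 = -0.00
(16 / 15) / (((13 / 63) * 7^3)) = 48 / 3185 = 0.02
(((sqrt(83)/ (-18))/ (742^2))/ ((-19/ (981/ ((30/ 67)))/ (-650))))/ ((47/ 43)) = -20411885 * sqrt(83)/ 2949921912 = -0.06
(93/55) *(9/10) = 837/550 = 1.52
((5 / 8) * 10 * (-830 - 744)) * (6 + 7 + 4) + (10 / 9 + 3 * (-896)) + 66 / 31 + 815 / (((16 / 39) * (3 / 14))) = -358574449 / 2232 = -160651.63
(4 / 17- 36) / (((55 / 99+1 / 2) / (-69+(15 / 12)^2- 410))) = 275004 / 17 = 16176.71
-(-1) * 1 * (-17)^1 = -17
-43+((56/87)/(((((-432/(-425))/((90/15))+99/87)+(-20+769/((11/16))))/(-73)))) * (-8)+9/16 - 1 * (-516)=3391923474133/7157402064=473.90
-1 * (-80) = 80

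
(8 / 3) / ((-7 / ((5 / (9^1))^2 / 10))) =-20 / 1701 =-0.01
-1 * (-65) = 65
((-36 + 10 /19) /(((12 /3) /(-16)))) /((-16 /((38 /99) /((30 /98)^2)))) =-809137 /22275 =-36.32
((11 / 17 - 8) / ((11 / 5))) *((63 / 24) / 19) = -13125 / 28424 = -0.46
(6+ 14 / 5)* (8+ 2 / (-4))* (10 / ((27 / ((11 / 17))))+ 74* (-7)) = -5228344 / 153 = -34172.18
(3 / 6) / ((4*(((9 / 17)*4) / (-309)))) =-1751 / 96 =-18.24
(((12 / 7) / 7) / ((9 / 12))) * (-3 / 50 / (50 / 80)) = -192 / 6125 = -0.03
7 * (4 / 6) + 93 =293 / 3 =97.67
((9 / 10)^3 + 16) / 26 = 16729 / 26000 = 0.64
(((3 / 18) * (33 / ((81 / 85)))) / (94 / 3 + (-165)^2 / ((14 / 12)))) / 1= 6545 / 26498232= 0.00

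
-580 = -580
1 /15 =0.07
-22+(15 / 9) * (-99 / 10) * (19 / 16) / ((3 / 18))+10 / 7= -15471 / 112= -138.13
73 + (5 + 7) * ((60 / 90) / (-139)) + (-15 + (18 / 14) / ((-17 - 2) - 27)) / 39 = 42217647 / 581854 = 72.56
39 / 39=1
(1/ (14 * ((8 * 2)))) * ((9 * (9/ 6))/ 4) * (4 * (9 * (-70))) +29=-287/ 32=-8.97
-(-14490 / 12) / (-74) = -2415 / 148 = -16.32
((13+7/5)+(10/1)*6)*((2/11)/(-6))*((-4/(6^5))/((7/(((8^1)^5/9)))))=0.60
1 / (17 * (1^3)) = 1 / 17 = 0.06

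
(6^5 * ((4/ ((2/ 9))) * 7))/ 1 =979776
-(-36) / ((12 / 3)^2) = 2.25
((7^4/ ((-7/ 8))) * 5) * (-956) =13116320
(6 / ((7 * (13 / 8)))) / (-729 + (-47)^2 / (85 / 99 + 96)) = -76712 / 102703965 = -0.00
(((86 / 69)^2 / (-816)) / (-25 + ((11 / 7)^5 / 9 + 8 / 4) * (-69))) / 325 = 31076143 / 1254493941807600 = 0.00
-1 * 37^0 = -1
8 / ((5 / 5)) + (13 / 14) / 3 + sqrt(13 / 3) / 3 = sqrt(39) / 9 + 349 / 42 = 9.00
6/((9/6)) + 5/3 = 17/3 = 5.67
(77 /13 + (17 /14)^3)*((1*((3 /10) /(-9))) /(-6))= 30573 /713440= 0.04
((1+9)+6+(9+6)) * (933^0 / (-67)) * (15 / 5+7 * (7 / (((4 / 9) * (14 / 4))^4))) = -276303 / 52528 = -5.26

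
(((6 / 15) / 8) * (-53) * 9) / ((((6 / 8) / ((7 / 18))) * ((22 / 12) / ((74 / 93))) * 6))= -13727 / 15345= -0.89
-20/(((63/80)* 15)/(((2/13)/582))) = -320/714987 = -0.00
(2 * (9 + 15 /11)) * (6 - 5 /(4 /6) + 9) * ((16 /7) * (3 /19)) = 4320 /77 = 56.10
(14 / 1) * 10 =140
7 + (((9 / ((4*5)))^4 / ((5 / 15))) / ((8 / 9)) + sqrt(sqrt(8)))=8.82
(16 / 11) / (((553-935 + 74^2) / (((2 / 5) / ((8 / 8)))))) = 16 / 140085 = 0.00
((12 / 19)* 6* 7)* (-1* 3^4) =-40824 / 19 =-2148.63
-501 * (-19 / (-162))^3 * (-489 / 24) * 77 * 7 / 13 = 100636064221 / 147386304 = 682.80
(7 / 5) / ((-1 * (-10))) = 7 / 50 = 0.14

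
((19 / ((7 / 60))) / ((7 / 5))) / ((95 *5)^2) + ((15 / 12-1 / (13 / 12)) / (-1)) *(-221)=6726523 / 93100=72.25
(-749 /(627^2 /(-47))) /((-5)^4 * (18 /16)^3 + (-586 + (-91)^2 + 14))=18023936 /1730802708657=0.00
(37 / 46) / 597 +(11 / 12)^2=554705 / 659088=0.84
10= 10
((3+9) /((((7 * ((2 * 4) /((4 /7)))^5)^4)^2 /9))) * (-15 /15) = -27 /10088945033364741784512340888944830648452958748934144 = -0.00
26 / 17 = 1.53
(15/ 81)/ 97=5/ 2619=0.00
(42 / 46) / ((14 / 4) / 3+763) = 18 / 15065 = 0.00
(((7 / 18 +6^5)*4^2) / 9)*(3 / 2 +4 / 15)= 5934940 / 243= 24423.62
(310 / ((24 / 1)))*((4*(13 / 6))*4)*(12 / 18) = 8060 / 27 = 298.52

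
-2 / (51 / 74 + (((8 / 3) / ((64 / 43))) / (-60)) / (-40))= -4262400 / 1470391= -2.90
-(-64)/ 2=32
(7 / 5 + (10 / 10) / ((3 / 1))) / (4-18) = -13 / 105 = -0.12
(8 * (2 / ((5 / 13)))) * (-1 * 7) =-1456 / 5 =-291.20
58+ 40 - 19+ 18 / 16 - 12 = 545 / 8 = 68.12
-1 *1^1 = -1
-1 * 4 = -4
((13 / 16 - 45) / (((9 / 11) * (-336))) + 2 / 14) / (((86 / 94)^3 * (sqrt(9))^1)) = 1525056047 / 11540600064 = 0.13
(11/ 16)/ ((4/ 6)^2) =99/ 64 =1.55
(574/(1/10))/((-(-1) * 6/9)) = 8610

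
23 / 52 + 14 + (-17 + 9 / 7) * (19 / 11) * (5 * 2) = -93543 / 364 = -256.99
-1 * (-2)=2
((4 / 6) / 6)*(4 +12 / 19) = 0.51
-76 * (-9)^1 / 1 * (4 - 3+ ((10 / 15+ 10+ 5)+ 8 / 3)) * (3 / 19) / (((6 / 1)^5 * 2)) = 29 / 216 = 0.13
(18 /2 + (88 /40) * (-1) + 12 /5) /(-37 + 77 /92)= -0.25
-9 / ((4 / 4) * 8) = -9 / 8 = -1.12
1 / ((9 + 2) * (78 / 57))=19 / 286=0.07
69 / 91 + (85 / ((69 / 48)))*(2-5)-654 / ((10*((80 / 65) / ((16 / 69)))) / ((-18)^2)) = -4168.88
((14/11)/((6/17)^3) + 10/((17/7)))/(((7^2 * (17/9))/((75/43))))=2385025/3827516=0.62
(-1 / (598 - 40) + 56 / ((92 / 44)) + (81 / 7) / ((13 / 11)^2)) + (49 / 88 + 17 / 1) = 35153693651 / 668035368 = 52.62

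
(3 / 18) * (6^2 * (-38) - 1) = -1369 / 6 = -228.17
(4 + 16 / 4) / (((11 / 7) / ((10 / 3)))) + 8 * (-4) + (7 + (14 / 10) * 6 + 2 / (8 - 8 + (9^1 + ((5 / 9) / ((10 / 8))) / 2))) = 8033 / 13695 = 0.59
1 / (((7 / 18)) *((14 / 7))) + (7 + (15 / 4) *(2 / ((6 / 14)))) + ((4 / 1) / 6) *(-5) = 943 / 42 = 22.45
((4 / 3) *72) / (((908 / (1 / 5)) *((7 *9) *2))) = 0.00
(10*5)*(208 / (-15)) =-2080 / 3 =-693.33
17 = 17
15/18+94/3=193/6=32.17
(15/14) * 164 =1230/7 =175.71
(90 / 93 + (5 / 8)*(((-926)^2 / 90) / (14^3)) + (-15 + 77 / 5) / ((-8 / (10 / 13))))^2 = 15223935957649225 / 1584832278242304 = 9.61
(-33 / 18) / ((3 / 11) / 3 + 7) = -0.26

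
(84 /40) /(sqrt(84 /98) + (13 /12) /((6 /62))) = 1066338 /5645435 - 13608* sqrt(42) /5645435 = 0.17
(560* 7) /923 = 3920 /923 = 4.25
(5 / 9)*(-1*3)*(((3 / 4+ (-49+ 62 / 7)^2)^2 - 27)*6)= -499246374245 / 19208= -25991585.50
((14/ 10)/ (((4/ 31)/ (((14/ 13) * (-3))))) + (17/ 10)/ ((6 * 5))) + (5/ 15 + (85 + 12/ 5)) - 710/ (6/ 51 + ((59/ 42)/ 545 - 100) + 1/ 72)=36280172482193/ 606228673700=59.85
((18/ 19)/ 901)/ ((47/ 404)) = 7272/ 804593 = 0.01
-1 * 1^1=-1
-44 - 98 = -142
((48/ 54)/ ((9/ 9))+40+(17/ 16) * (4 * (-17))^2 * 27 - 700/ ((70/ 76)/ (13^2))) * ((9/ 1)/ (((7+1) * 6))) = 38267/ 48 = 797.23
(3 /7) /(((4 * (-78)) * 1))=-1 /728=-0.00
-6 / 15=-2 / 5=-0.40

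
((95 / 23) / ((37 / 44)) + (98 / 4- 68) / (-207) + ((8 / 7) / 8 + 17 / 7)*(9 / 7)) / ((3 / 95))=200323555 / 750582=266.89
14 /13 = 1.08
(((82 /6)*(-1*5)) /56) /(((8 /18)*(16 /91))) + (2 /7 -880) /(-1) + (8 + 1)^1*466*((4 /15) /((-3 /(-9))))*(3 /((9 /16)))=336152303 /17920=18758.50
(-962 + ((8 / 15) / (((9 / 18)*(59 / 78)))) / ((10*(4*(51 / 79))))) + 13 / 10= -144529099 / 150450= -960.65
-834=-834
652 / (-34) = -326 / 17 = -19.18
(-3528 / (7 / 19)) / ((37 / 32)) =-306432 / 37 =-8281.95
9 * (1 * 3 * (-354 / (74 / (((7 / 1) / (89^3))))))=-33453 / 26083853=-0.00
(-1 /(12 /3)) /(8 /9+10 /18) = -9 /52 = -0.17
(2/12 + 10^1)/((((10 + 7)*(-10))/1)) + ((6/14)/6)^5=-0.06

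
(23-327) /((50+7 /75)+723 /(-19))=-216600 /8579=-25.25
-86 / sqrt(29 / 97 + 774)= -86* sqrt(7285379) / 75107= -3.09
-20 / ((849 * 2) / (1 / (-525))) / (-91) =-2 / 8112195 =-0.00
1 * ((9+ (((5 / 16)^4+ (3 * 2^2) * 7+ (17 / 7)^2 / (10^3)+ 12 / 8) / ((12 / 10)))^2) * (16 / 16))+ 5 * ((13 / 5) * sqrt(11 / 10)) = 5101.03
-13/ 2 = -6.50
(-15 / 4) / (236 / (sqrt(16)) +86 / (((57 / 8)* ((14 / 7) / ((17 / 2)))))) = -855 / 25148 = -0.03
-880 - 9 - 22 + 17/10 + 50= -8593/10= -859.30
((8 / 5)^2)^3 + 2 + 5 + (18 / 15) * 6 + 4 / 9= 4418671 / 140625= 31.42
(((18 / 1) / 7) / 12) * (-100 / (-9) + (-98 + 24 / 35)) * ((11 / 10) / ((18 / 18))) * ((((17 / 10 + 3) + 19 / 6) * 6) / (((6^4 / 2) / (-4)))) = 8811473 / 1488375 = 5.92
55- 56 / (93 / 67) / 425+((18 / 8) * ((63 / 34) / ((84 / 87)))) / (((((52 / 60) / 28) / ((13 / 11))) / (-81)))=-46258448801 / 3478200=-13299.54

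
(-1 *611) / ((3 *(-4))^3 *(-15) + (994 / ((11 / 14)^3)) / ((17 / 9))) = -13825097 / 611039664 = -0.02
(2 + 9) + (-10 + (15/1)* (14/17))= 227/17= 13.35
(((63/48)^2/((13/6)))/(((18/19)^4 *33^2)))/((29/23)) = 146871767/204317448192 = 0.00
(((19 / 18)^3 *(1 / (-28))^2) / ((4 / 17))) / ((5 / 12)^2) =116603 / 3175200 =0.04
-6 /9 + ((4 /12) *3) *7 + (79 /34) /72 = 15583 /2448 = 6.37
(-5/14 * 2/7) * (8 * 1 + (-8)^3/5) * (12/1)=5664/49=115.59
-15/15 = -1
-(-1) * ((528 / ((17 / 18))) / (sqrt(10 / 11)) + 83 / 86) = 83 / 86 + 4752 * sqrt(110) / 85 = 587.31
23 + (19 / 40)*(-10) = 73 / 4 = 18.25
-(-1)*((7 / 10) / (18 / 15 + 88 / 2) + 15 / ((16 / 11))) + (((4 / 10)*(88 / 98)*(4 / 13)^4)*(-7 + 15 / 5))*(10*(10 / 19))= 493262053923 / 48075246128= 10.26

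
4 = 4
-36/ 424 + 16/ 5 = 1651/ 530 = 3.12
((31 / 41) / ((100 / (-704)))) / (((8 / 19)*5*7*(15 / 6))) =-25916 / 179375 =-0.14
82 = 82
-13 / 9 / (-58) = 13 / 522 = 0.02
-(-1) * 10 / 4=5 / 2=2.50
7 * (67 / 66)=469 / 66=7.11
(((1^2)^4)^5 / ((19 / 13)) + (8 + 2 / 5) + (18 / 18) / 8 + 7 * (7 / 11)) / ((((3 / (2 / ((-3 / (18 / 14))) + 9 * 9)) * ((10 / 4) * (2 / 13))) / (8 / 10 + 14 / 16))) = 1589.65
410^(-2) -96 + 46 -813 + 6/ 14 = -862.57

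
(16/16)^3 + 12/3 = 5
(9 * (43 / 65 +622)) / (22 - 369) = -364257 / 22555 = -16.15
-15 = -15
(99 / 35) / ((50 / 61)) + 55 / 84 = 4.11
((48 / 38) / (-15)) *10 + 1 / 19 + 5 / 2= 65 / 38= 1.71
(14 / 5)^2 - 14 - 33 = -979 / 25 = -39.16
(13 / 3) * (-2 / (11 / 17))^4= 17372368 / 43923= 395.52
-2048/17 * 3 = -6144/17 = -361.41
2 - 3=-1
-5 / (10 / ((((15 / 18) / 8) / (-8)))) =5 / 768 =0.01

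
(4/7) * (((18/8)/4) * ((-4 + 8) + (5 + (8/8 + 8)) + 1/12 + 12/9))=699/112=6.24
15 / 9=5 / 3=1.67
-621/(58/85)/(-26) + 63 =147789/1508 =98.00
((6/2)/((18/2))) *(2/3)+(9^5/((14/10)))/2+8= 2658241/126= 21097.15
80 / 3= 26.67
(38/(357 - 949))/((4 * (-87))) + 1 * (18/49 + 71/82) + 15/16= 449249621/206943072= 2.17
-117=-117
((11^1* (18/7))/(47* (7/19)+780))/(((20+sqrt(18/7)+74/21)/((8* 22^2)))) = 981249984/167260109 - 17877024* sqrt(14)/167260109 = 5.47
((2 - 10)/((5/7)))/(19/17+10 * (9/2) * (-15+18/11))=5236/280615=0.02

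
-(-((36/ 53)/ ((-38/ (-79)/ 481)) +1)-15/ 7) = 4810028/ 7049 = 682.37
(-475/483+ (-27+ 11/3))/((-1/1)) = 3915/161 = 24.32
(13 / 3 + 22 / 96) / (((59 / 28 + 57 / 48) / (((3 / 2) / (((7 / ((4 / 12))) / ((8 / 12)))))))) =73 / 1107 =0.07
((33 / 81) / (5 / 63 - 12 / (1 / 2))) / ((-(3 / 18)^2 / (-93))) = -7812 / 137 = -57.02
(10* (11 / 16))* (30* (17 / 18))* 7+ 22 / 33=32741 / 24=1364.21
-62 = -62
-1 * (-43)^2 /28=-1849 /28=-66.04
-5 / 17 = -0.29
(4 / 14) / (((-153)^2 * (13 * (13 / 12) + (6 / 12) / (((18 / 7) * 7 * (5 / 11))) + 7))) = 0.00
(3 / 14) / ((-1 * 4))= -0.05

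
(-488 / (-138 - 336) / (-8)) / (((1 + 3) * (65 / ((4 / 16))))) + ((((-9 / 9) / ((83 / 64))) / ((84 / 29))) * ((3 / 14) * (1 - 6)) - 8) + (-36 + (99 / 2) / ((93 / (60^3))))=7142633771242423 / 62150917920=114924.03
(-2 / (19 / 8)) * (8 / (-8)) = 16 / 19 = 0.84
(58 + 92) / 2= 75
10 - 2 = 8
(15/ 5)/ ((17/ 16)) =48/ 17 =2.82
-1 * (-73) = 73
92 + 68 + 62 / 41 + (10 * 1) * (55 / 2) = 17897 / 41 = 436.51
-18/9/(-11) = 2/11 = 0.18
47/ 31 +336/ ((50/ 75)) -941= -13500/ 31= -435.48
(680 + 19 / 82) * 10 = 278895 / 41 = 6802.32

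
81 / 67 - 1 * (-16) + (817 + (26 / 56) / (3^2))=14085655 / 16884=834.26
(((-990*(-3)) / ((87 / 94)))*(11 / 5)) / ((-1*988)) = -51183 / 7163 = -7.15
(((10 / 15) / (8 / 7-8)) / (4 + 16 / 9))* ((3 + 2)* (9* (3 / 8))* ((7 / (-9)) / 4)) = 735 / 13312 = 0.06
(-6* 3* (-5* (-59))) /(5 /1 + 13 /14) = -74340 /83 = -895.66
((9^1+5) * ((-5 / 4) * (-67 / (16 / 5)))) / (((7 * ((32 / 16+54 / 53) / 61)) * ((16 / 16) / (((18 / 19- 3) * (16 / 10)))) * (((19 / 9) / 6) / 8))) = -228091383 / 2888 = -78979.01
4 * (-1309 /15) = -5236 /15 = -349.07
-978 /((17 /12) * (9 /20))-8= -26216 /17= -1542.12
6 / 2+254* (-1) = -251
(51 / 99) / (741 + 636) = 1 / 2673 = 0.00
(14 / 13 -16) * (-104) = 1552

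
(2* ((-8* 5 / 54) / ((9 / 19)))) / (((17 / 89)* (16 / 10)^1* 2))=-42275 / 8262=-5.12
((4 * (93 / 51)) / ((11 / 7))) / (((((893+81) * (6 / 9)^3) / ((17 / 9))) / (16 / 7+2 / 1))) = 1395 / 10714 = 0.13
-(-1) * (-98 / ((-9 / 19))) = 1862 / 9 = 206.89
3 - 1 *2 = 1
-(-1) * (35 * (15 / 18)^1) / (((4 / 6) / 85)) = 14875 / 4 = 3718.75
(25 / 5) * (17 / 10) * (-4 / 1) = -34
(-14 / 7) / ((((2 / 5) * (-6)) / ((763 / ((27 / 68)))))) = 129710 / 81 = 1601.36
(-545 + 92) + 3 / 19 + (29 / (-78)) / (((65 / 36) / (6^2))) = -7389396 / 16055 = -460.26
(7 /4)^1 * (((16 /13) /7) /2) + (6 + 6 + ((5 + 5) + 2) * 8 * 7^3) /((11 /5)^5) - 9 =1319666635 /2093663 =630.31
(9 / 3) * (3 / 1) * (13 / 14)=117 / 14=8.36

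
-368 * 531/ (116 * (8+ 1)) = -5428/ 29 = -187.17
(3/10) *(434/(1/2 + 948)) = 186/1355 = 0.14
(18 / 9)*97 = 194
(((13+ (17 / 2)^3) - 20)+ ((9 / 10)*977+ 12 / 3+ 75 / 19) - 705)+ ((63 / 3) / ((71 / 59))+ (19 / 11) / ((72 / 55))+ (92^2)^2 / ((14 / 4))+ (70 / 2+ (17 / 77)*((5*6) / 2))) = 191357905538311 / 9348570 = 20469216.74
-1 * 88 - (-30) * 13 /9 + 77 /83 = -10891 /249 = -43.74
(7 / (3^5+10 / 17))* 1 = 119 / 4141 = 0.03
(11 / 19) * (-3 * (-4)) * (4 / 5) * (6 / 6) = 528 / 95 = 5.56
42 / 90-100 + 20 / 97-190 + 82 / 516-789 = -44970397 / 41710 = -1078.17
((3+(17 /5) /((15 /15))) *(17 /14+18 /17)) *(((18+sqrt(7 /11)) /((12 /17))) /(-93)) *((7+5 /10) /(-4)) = 541 *sqrt(77) /14322+1623 /217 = 7.81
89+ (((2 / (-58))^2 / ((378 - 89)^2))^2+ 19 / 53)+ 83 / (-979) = 22854172880045831172432 / 256001154589706936927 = 89.27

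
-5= -5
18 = 18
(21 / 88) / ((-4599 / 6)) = -0.00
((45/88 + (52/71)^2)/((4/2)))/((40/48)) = 1394391/2218040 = 0.63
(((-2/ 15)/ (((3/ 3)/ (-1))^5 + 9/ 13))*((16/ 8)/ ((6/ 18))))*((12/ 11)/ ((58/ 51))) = 3978/ 1595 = 2.49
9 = 9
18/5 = 3.60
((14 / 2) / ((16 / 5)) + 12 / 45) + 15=4189 / 240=17.45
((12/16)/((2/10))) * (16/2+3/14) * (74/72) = 21275/672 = 31.66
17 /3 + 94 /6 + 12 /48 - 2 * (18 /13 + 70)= -18905 /156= -121.19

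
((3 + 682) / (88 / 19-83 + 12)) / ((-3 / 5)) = 65075 / 3783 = 17.20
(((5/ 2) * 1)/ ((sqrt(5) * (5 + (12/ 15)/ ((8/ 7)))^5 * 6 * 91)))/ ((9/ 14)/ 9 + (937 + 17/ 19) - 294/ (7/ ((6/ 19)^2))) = 50000 * sqrt(5)/ 306768290075559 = 0.00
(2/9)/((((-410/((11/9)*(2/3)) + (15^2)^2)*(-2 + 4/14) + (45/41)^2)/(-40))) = 2070992/20018654199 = 0.00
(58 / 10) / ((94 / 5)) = 29 / 94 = 0.31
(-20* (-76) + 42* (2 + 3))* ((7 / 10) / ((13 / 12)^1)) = 14532 / 13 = 1117.85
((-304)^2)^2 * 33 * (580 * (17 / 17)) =163469324451840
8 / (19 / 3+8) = 24 / 43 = 0.56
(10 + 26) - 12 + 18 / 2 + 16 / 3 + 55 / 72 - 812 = -55649 / 72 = -772.90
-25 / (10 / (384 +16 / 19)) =-18280 / 19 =-962.11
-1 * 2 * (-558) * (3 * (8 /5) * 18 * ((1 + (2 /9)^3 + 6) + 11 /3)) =15443456 /15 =1029563.73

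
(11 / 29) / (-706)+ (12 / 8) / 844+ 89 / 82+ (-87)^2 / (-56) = -332461962655 / 2479688036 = -134.07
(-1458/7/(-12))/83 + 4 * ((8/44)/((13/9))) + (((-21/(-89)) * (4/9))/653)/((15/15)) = 20650077611/28971208266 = 0.71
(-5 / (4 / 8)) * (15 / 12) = -25 / 2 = -12.50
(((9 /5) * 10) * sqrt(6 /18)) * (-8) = -48 * sqrt(3) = -83.14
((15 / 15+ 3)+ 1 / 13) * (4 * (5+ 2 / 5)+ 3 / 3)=5989 / 65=92.14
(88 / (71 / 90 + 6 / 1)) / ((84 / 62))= 40920 / 4277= 9.57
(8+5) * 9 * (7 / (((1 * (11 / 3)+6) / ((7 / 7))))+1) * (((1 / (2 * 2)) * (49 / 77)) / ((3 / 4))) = 13650 / 319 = 42.79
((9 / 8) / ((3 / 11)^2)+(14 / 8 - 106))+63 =-209 / 8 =-26.12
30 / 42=0.71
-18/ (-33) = 6/ 11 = 0.55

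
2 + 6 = 8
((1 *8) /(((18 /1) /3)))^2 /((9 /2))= 32 /81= 0.40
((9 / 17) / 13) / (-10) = -9 / 2210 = -0.00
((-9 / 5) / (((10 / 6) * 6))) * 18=-81 / 25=-3.24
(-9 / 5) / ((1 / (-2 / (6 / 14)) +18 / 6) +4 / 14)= -0.59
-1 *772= -772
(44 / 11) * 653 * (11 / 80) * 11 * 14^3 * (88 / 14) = 340704056 / 5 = 68140811.20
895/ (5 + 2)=895/ 7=127.86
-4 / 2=-2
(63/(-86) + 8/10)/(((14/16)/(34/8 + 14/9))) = 6061/13545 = 0.45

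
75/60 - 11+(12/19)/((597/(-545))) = -156179/15124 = -10.33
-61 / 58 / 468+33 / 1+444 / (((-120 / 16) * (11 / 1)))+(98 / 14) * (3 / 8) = 30.24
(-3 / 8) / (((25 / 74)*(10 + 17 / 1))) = -37 / 900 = -0.04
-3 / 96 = -1 / 32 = -0.03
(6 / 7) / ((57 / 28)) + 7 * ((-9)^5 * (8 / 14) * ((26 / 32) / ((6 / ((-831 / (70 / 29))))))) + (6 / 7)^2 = 820135012873 / 74480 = 11011479.76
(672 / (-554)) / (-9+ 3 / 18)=0.14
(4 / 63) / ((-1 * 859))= -4 / 54117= -0.00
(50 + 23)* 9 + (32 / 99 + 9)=65966 / 99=666.32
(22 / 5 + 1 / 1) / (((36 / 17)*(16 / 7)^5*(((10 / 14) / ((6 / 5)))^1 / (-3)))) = -54000891 / 262144000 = -0.21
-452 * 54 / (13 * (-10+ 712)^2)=-226 / 59319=-0.00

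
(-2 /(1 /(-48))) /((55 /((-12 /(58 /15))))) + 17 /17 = -1409 /319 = -4.42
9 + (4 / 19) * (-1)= 167 / 19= 8.79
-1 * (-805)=805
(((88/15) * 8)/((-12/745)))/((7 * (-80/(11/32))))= 18029/10080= 1.79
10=10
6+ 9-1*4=11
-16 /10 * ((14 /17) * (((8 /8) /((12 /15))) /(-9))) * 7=196 /153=1.28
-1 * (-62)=62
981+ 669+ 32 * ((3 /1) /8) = 1662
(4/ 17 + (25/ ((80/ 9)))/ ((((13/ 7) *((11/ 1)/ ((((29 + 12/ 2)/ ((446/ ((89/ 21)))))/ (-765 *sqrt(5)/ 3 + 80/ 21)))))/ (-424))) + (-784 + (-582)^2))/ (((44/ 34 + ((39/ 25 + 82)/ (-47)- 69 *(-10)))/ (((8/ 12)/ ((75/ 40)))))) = 2197635677300 *sqrt(5)/ 279871865104840723 + 3950455093714911199040/ 22669621073492098563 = 174.26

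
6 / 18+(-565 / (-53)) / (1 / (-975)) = -1652572 / 159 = -10393.53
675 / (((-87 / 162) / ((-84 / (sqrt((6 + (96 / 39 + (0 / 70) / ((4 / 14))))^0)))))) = 3061800 / 29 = 105579.31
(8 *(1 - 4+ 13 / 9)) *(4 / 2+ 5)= -87.11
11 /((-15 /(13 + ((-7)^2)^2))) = -26554 /15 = -1770.27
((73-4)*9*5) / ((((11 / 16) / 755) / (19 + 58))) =262558800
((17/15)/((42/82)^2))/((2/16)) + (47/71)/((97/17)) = 1579763777/45557505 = 34.68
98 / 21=14 / 3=4.67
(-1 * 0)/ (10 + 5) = 0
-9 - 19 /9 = -100 /9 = -11.11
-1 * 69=-69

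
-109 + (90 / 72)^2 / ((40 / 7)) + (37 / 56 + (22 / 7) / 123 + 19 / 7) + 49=-6207577 / 110208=-56.33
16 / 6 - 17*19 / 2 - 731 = -5339 / 6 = -889.83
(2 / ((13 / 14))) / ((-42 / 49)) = -98 / 39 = -2.51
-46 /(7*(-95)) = 46 /665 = 0.07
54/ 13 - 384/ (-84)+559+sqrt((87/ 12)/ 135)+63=sqrt(435)/ 90+57396/ 91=630.96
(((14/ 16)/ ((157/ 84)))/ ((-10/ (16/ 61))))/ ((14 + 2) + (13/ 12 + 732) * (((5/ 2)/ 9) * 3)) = -42336/ 2161385245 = -0.00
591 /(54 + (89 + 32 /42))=12411 /3019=4.11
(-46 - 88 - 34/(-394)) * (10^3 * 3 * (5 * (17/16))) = -840894375/394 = -2134249.68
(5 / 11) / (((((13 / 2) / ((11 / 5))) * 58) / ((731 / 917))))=731 / 345709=0.00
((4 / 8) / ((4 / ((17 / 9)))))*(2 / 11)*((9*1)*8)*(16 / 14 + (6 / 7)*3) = 11.48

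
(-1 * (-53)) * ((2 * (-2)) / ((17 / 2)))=-424 / 17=-24.94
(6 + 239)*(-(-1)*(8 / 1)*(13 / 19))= 25480 / 19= 1341.05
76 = 76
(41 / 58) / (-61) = -41 / 3538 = -0.01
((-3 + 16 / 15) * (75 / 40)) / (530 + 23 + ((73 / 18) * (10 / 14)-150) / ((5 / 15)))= -609 / 18764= -0.03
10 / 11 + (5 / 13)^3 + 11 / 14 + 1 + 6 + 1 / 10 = 7487167 / 845845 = 8.85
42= 42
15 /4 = 3.75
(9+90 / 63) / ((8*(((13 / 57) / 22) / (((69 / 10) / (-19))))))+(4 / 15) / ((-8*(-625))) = -311664011 / 6825000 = -45.67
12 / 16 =3 / 4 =0.75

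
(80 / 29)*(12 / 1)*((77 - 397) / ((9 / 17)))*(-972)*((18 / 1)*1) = 10152345600 / 29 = 350080882.76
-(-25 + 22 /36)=439 /18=24.39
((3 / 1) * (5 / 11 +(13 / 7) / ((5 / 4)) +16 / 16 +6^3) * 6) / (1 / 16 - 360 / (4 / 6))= -24276096 / 3326015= -7.30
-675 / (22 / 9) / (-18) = 675 / 44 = 15.34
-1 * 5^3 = -125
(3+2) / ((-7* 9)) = -5 / 63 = -0.08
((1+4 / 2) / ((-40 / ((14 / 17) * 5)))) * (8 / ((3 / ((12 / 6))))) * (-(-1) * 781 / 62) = -10934 / 527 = -20.75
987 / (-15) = -329 / 5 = -65.80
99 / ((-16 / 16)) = -99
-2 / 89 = -0.02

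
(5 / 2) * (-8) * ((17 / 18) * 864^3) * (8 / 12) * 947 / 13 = -7691417026560 / 13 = -591647463581.54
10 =10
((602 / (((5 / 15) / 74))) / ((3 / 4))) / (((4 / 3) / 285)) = 38088540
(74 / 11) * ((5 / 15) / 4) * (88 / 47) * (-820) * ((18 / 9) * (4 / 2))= -485440 / 141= -3442.84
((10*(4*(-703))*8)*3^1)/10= -67488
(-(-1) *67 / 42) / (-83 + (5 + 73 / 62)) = -2077 / 100023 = -0.02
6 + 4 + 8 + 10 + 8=36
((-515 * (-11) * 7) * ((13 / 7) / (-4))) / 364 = -5665 / 112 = -50.58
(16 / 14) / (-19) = -8 / 133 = -0.06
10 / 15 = 2 / 3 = 0.67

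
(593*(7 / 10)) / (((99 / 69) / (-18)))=-286419 / 55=-5207.62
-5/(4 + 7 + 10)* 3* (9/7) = -0.92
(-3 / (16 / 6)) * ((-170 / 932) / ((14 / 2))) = 765 / 26096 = 0.03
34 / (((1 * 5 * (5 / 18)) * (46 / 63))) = 19278 / 575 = 33.53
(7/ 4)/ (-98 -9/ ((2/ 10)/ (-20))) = 7/ 3208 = 0.00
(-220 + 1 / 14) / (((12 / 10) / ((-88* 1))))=338690 / 21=16128.10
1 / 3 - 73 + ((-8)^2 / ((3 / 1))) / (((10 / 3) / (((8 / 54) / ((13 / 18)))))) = -71.35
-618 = -618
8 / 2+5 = 9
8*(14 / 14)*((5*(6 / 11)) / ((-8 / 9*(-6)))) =45 / 11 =4.09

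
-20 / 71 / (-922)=10 / 32731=0.00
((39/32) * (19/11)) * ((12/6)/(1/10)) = 3705/88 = 42.10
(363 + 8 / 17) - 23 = 5788 / 17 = 340.47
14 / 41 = 0.34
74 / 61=1.21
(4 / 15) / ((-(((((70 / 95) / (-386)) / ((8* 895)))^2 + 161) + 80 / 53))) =-0.00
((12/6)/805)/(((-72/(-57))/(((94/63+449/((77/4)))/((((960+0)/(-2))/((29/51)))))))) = -4738049/81939211200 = -0.00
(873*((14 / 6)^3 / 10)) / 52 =21.33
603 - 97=506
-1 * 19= -19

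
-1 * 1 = -1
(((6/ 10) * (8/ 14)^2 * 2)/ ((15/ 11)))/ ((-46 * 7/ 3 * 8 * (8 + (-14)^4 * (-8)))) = 0.00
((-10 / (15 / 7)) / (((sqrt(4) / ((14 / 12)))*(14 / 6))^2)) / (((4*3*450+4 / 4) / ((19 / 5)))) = -133 / 648120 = -0.00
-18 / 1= -18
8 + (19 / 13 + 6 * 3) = 357 / 13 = 27.46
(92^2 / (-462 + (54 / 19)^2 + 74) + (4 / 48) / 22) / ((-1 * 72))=12601811 / 40734144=0.31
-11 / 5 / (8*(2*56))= -11 / 4480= -0.00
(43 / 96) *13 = 559 / 96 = 5.82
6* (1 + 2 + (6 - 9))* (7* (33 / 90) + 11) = 0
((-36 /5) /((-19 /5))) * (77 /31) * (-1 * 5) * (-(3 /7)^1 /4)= 2.52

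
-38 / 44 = -19 / 22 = -0.86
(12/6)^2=4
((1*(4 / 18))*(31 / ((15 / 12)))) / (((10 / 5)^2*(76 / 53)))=1643 / 1710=0.96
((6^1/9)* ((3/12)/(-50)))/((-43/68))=17/3225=0.01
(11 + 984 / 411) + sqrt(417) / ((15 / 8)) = 8 * sqrt(417) / 15 + 1835 / 137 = 24.29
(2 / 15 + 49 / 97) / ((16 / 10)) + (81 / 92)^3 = 245074475 / 226598208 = 1.08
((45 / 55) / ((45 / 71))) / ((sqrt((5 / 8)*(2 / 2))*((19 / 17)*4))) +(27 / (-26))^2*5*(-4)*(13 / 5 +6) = -31347 / 169 +1207*sqrt(10) / 10450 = -185.12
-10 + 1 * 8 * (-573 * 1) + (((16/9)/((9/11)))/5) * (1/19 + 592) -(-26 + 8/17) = -563967472/130815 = -4311.18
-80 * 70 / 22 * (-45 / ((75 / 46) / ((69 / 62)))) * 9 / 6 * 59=235955160 / 341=691950.62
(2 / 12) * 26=13 / 3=4.33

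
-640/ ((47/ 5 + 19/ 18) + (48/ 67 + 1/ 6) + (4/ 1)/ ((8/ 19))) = -3859200/ 125657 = -30.71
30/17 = 1.76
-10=-10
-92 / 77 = -1.19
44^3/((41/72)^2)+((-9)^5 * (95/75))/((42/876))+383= -76305360437/58835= -1296938.22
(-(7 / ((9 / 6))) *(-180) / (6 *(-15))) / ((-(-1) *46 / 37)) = -518 / 69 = -7.51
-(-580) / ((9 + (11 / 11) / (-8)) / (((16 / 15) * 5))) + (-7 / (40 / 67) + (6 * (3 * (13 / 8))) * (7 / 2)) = 1870969 / 4260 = 439.19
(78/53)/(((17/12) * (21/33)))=10296/6307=1.63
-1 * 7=-7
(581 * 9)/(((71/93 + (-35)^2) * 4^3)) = 486297/7295744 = 0.07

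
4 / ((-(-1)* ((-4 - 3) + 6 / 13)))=-0.61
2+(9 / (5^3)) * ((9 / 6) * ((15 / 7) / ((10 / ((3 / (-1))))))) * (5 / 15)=6919 / 3500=1.98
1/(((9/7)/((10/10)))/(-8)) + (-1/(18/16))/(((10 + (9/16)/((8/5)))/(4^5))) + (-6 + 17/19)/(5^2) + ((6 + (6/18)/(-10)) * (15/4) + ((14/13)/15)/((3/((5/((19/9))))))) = -1694841727/23563800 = -71.93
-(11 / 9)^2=-121 / 81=-1.49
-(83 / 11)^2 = -6889 / 121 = -56.93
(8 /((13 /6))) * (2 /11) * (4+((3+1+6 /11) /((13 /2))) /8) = 56112 /20449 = 2.74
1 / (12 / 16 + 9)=4 / 39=0.10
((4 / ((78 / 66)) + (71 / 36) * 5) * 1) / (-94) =-6199 / 43992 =-0.14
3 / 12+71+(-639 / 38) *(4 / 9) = 4847 / 76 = 63.78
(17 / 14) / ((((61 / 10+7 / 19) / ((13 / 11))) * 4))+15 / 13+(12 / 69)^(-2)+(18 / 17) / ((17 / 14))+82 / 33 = 642160312403 / 17065736688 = 37.63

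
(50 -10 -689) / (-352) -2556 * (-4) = 327227 / 32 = 10225.84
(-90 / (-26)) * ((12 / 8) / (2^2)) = 135 / 104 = 1.30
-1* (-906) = 906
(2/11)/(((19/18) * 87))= 12/6061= 0.00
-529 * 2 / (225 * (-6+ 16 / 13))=6877 / 6975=0.99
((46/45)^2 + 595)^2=1456827274081/4100625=355269.57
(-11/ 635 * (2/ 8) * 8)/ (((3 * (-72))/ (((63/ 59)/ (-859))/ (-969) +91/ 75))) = 4096587572/ 21049726172625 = 0.00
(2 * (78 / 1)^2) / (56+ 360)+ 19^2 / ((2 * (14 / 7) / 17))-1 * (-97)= 3321 / 2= 1660.50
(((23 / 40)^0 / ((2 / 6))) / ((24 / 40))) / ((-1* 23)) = -5 / 23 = -0.22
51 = 51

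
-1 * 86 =-86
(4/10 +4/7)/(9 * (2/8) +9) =136/1575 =0.09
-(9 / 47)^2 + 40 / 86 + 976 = 92748009 / 94987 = 976.43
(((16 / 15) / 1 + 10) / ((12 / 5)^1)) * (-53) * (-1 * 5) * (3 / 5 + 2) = 57187 / 18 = 3177.06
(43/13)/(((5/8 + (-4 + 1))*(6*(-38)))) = 86/14079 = 0.01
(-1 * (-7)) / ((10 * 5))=7 / 50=0.14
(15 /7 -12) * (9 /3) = -207 /7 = -29.57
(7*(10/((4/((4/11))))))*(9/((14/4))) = 180/11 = 16.36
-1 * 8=-8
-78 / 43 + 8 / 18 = -530 / 387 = -1.37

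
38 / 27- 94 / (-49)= 4400 / 1323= 3.33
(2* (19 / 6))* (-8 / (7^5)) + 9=453637 / 50421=9.00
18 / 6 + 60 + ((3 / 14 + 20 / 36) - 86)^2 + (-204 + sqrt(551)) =sqrt(551) + 113087605 / 15876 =7146.65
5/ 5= 1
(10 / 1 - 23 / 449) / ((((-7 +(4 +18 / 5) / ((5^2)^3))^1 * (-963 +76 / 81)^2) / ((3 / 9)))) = -0.00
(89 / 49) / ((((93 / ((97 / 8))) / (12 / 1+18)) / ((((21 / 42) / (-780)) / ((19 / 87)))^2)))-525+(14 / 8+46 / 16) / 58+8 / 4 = -1798850471696563 / 3440009547520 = -522.92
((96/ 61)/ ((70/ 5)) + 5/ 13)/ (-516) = -2759/ 2864316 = -0.00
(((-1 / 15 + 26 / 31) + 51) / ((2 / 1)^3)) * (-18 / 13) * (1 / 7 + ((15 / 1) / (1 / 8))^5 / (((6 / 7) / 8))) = -58705739366436111 / 28210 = -2081025854889.62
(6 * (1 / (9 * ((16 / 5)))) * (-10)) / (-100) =1 / 48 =0.02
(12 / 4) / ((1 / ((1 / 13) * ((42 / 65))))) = 126 / 845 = 0.15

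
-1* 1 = -1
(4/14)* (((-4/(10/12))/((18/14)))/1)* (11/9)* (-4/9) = 704/1215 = 0.58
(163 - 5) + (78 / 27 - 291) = -1171 / 9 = -130.11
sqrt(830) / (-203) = -sqrt(830) / 203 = -0.14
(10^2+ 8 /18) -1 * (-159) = 2335 /9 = 259.44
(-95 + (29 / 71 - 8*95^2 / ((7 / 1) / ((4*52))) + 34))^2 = 1136952428487921796 / 247009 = 4602878552959.29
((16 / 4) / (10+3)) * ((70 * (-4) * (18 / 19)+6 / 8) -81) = -26259 / 247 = -106.31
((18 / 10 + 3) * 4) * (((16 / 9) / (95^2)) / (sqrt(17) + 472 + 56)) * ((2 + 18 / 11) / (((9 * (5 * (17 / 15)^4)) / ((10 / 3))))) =0.00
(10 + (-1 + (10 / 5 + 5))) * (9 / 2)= 72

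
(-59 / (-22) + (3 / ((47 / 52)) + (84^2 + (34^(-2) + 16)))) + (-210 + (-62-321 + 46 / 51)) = 11628940121 / 1792956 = 6485.90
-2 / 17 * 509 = -1018 / 17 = -59.88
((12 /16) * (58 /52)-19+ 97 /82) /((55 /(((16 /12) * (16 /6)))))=-6436 /5863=-1.10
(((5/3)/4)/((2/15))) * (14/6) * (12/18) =175/36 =4.86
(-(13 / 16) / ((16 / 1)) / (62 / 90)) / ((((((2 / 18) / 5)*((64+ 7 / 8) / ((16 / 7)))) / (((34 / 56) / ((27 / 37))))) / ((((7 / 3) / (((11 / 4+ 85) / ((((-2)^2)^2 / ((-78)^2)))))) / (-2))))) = 15725 / 4625088741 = 0.00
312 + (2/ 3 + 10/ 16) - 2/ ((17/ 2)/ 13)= 126575/ 408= 310.23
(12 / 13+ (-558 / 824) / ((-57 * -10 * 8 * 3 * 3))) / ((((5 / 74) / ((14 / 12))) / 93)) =181007678873 / 122116800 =1482.25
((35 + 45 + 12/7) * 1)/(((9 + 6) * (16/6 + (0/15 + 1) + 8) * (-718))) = -286/439775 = -0.00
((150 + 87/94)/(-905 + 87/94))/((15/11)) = -52019/424915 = -0.12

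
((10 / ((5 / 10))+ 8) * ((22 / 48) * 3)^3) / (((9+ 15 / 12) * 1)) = 9317 / 1312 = 7.10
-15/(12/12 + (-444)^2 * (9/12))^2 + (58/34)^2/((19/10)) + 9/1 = 1264171410096496/120036058263019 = 10.53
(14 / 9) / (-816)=-7 / 3672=-0.00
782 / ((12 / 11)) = 4301 / 6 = 716.83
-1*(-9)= 9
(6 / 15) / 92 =0.00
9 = 9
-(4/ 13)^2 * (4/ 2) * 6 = -192/ 169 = -1.14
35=35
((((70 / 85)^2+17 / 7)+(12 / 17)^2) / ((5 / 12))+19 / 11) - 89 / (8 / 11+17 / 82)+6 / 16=-3728663623 / 44139480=-84.47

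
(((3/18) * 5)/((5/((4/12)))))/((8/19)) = 19/144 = 0.13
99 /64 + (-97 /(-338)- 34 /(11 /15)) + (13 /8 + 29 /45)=-226258451 /5353920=-42.26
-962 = -962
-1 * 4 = -4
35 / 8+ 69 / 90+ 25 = 3617 / 120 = 30.14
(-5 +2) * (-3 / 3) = 3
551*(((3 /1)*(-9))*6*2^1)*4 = -714096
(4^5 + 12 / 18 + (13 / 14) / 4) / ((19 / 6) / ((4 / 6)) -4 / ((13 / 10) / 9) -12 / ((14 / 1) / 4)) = -2238379 / 57594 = -38.86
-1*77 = -77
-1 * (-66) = 66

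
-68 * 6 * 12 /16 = -306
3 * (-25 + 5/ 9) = -220/ 3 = -73.33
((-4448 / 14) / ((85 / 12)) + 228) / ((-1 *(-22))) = 8.32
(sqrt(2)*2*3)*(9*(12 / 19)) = 648*sqrt(2) / 19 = 48.23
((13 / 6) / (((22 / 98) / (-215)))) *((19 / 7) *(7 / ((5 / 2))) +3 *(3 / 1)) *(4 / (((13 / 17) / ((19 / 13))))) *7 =-790811882 / 429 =-1843384.34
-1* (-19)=19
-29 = -29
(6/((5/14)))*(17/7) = 204/5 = 40.80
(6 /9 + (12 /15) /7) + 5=607 /105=5.78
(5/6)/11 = 5/66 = 0.08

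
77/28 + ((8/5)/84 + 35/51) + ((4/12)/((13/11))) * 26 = 25677/2380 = 10.79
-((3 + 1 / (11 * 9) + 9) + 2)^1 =-1387 / 99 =-14.01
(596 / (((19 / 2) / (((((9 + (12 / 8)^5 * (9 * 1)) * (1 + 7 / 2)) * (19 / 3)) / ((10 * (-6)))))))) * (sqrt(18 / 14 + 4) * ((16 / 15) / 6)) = -1639 * sqrt(259) / 28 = -942.04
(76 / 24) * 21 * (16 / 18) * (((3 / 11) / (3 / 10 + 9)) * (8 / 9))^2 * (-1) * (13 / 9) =-44262400 / 762919641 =-0.06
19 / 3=6.33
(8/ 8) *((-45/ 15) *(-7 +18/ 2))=-6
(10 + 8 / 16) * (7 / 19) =3.87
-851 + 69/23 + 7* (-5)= -883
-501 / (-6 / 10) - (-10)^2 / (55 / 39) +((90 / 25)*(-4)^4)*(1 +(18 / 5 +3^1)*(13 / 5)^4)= 48063827069 / 171875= 279644.08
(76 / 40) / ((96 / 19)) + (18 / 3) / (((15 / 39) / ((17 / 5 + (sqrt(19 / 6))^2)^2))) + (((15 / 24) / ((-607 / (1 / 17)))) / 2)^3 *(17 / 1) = 22273636425554980919 / 33092827610624000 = 673.07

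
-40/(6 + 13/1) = -2.11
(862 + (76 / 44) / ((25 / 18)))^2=56354961664 / 75625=745189.58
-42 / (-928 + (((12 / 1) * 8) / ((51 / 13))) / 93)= 4743 / 104768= 0.05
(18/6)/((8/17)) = 51/8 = 6.38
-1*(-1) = 1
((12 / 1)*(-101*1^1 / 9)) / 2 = -202 / 3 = -67.33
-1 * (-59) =59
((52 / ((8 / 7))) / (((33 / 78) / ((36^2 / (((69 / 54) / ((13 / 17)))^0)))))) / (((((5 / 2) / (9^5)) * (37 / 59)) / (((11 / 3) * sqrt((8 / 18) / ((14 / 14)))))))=2373951198528 / 185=12832168640.69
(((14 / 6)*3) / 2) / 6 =7 / 12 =0.58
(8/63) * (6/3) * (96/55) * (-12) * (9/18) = -1024/385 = -2.66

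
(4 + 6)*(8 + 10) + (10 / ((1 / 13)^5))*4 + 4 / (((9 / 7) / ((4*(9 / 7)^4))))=5094213364 / 343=14851934.01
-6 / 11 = -0.55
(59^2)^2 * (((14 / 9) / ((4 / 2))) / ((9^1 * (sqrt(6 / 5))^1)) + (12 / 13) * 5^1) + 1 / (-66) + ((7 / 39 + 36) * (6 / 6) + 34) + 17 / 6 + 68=84821527 * sqrt(30) / 486 + 23992435268 / 429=56882362.12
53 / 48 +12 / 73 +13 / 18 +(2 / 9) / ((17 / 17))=23263 / 10512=2.21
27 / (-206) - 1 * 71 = -14653 / 206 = -71.13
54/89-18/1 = -1548/89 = -17.39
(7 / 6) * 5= 35 / 6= 5.83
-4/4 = -1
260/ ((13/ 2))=40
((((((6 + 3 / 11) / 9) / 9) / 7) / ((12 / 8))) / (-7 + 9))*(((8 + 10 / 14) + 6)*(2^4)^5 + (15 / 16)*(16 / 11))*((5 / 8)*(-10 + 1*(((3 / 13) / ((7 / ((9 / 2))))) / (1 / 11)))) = -208078690098385 / 699242544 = -297577.27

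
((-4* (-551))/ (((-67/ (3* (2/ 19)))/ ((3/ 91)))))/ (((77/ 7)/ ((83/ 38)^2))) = -3596058/ 24211187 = -0.15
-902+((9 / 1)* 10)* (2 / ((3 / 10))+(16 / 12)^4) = -158 / 9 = -17.56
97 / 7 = 13.86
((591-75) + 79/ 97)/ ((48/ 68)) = 852227/ 1164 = 732.15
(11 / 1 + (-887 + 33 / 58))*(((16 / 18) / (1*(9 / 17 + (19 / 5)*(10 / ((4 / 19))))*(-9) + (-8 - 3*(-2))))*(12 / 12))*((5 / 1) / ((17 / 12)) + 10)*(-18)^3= -37639.29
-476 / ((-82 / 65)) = 15470 / 41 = 377.32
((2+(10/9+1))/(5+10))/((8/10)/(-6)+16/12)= 37/162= 0.23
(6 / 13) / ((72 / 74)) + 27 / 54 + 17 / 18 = 449 / 234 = 1.92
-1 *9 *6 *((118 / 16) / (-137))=1593 / 548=2.91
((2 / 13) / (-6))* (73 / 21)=-73 / 819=-0.09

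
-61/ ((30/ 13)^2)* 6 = -10309/ 150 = -68.73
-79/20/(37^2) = -0.00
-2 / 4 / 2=-1 / 4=-0.25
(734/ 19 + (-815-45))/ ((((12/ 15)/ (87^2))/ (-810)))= 119598336675/ 19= 6294649298.68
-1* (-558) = 558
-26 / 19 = -1.37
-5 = -5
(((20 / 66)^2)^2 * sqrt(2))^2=0.00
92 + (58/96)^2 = 212809/2304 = 92.37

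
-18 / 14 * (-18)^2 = -416.57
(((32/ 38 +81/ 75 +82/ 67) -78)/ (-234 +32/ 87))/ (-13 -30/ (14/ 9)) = -1450777461/ 146193738700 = -0.01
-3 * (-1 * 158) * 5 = 2370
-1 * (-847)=847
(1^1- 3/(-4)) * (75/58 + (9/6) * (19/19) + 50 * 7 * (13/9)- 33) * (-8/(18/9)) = -868462/261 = -3327.44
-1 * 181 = -181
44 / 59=0.75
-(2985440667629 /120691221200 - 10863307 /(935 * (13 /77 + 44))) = 5148417585945529 /21603728594800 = 238.31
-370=-370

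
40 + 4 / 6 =122 / 3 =40.67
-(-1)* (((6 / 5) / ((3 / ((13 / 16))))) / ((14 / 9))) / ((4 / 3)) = 351 / 2240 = 0.16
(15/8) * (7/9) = 1.46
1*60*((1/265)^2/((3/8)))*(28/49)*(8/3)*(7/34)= 512/716295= 0.00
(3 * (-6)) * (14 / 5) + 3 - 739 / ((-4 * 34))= -28537 / 680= -41.97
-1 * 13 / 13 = -1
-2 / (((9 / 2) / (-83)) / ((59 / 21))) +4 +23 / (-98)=107.41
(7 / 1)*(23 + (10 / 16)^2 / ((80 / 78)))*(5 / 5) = 83797 / 512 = 163.67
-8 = -8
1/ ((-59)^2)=1/ 3481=0.00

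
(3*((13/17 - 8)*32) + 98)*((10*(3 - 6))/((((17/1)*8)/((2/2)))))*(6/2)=228195/578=394.80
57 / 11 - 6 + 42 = 453 / 11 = 41.18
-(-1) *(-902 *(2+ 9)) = -9922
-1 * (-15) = 15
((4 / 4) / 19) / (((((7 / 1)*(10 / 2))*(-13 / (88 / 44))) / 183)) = -0.04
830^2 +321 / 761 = 524253221 / 761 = 688900.42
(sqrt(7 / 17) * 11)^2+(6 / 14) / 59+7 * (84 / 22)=5912656 / 77231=76.56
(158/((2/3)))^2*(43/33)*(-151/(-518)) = 121568439/5698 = 21335.28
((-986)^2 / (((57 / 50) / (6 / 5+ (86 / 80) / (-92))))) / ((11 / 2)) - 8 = 5314035649 / 28842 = 184246.43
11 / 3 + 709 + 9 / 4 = 8579 / 12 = 714.92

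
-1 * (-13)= 13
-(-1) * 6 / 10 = 0.60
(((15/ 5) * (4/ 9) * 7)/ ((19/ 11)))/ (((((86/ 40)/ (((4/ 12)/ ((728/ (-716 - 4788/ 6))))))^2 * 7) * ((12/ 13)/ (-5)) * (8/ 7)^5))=-0.22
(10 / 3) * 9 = 30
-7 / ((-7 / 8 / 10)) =80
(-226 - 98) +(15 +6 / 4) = -307.50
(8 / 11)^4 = 4096 / 14641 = 0.28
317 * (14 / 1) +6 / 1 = 4444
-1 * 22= -22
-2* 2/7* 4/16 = -1/7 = -0.14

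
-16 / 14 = -1.14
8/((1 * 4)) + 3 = 5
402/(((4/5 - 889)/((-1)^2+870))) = -1750710/4441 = -394.22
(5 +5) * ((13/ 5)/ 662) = 13/ 331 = 0.04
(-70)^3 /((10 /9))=-308700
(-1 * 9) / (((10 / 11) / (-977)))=96723 / 10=9672.30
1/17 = 0.06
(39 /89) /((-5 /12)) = -468 /445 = -1.05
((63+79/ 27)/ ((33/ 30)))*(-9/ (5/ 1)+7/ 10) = -1780/ 27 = -65.93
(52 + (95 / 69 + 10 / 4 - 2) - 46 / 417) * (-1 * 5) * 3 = -806.50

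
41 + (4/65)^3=11259689/274625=41.00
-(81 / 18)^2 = -20.25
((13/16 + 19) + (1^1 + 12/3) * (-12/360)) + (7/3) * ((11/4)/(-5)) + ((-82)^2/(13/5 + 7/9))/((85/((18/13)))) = 17061211/335920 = 50.79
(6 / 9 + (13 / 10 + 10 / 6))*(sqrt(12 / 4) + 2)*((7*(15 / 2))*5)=3815*sqrt(3) / 4 + 3815 / 2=3559.44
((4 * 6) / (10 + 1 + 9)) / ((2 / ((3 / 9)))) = 1 / 5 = 0.20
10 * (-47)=-470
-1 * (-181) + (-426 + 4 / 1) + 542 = 301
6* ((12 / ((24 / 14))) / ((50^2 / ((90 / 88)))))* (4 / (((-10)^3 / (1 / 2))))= -189 / 5500000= -0.00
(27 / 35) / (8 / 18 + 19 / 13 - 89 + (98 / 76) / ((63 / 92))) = -60021 / 6629840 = -0.01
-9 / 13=-0.69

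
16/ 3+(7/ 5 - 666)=-9889/ 15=-659.27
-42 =-42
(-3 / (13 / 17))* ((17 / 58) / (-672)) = 289 / 168896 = 0.00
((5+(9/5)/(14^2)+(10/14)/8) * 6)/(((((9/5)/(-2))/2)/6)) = -19986/49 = -407.88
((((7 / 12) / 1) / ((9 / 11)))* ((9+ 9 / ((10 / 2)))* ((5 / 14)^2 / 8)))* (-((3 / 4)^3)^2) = -40095 / 1835008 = -0.02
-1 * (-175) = 175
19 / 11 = 1.73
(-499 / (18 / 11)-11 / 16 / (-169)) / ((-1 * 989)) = 7421029 / 24068304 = 0.31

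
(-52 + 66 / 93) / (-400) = 159 / 1240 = 0.13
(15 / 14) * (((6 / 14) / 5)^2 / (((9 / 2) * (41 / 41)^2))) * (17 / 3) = 17 / 1715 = 0.01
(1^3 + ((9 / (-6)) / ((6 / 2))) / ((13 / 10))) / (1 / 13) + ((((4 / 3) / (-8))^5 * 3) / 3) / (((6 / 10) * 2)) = 373243 / 46656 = 8.00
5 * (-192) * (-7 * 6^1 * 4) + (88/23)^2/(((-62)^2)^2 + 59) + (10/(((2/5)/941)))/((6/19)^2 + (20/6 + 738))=1012489462573819192093/6276601634902260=161311.73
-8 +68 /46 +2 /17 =-2504 /391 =-6.40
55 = 55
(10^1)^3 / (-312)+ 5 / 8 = -805 / 312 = -2.58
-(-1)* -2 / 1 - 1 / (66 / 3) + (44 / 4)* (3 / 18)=-7 / 33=-0.21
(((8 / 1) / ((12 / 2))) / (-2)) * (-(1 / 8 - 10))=-79 / 12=-6.58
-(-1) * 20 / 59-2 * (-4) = 492 / 59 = 8.34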